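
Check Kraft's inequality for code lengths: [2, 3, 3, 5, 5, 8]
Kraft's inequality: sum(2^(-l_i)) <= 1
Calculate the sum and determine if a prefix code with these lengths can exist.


Sum = 2^(-2) + 2^(-3) + 2^(-3) + 2^(-5) + 2^(-5) + 2^(-8)
    = 0.25 + 0.125 + 0.125 + 0.03125 + 0.03125 + 0.00390625
    = 145/256 = 0.56640625
Since 0.56640625 <= 1, Kraft's inequality IS satisfied.
A prefix code with these lengths CAN exist.

Kraft sum = 0.56640625. Satisfied.


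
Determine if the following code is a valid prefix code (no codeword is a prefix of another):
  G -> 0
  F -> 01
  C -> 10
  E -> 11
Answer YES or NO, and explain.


Checking each pair (does one codeword prefix another?):
  G='0' vs F='01': prefix -- VIOLATION

NO -- this is NOT a valid prefix code. G (0) is a prefix of F (01).


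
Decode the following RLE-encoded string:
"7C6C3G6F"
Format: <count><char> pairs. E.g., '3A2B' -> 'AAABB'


Expanding each <count><char> pair:
  7C -> 'CCCCCCC'
  6C -> 'CCCCCC'
  3G -> 'GGG'
  6F -> 'FFFFFF'

Decoded = CCCCCCCCCCCCCGGGFFFFFF


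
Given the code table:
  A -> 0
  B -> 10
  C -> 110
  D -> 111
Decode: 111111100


Decoding:
111 -> D
111 -> D
10 -> B
0 -> A


Result: DDBA


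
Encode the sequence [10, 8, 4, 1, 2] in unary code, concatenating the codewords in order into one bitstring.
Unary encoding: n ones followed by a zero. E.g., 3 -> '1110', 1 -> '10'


Encode each number as n ones followed by a terminating 0:
  10 -> 11111111110 (11 bits)
  8 -> 111111110 (9 bits)
  4 -> 11110 (5 bits)
  1 -> 10 (2 bits)
  2 -> 110 (3 bits)
Total length = 11 + 9 + 5 + 2 + 3 = 30 bits.

Unary([10, 8, 4, 1, 2]) = 111111111101111111101111010110 (30 bits)


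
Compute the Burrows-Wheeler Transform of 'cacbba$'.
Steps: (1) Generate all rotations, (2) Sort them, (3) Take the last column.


Rotations (sorted):
  0: $cacbba -> last char: a
  1: a$cacbb -> last char: b
  2: acbba$c -> last char: c
  3: ba$cacb -> last char: b
  4: bba$cac -> last char: c
  5: cacbba$ -> last char: $
  6: cbba$ca -> last char: a


BWT = abcbc$a


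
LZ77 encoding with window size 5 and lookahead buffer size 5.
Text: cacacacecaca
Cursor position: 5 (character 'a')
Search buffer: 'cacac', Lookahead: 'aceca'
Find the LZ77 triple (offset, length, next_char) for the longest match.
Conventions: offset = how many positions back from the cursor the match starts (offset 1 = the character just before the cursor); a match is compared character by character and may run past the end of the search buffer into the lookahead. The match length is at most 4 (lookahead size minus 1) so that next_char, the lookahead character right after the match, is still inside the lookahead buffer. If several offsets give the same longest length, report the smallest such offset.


Try each offset into the search buffer:
  offset=1 (pos 4, char 'c'): match length 0
  offset=2 (pos 3, char 'a'): match length 2
  offset=3 (pos 2, char 'c'): match length 0
  offset=4 (pos 1, char 'a'): match length 2
  offset=5 (pos 0, char 'c'): match length 0
Longest match has length 2, found at offsets 2, 4; take the smallest, offset 2.
next_char = character at position 5 + 2 = 7 -> 'e'

Best match: offset=2, length=2 (matching 'ac' starting at position 3)
LZ77 triple: (2, 2, 'e')


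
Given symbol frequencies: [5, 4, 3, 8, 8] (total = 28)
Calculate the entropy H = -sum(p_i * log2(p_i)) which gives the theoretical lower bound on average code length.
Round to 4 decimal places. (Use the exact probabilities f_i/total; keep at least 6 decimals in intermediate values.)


Per-symbol terms -p_i * log2(p_i) with p_i = f_i/28:
  p = 5/28 = 0.178571: log2(p) = -2.485427, -p*log2(p) = 0.443826
  p = 4/28 = 0.142857: log2(p) = -2.807355, -p*log2(p) = 0.401051
  p = 3/28 = 0.107143: log2(p) = -3.222392, -p*log2(p) = 0.345256
  p = 8/28 = 0.285714: log2(p) = -1.807355, -p*log2(p) = 0.516387
  p = 8/28 = 0.285714: log2(p) = -1.807355, -p*log2(p) = 0.516387
H = 0.443826 + 0.401051 + 0.345256 + 0.516387 + 0.516387 = 2.222907

H = 2.2229 bits/symbol


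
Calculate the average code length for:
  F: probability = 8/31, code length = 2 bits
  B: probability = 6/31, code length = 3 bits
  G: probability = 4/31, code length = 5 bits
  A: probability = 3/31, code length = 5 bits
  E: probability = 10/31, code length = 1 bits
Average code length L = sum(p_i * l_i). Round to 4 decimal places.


Weighted contributions p_i * l_i:
  F: (8/31) * 2 = 16/31
  B: (6/31) * 3 = 18/31
  G: (4/31) * 5 = 20/31
  A: (3/31) * 5 = 15/31
  E: (10/31) * 1 = 10/31
Sum = (16 + 18 + 20 + 15 + 10)/31 = 79/31

L = 79/31 = 2.5484 bits/symbol


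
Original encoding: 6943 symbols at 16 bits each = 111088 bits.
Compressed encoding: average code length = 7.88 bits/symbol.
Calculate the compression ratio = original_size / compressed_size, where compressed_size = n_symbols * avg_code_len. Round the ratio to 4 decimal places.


original_size = n_symbols * orig_bits = 6943 * 16 = 111088 bits
compressed_size = n_symbols * avg_code_len = 6943 * 7.88 = 54710.84 bits
ratio = original_size / compressed_size = 111088 / 54710.84 = 2.0305

Compression ratio = 2.0305


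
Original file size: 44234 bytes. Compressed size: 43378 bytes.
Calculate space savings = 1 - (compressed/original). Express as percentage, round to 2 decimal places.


ratio = compressed/original = 43378/44234 = 0.980648
savings = 1 - ratio = 1 - 0.980648 = 0.019352
as a percentage: 0.019352 * 100 = 1.94%

Space savings = 1 - 43378/44234 = 1.94%


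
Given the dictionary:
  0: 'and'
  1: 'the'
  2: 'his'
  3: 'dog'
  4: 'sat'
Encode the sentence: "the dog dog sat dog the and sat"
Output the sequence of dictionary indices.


Look up each word in the dictionary:
  'the' -> 1
  'dog' -> 3
  'dog' -> 3
  'sat' -> 4
  'dog' -> 3
  'the' -> 1
  'and' -> 0
  'sat' -> 4

Encoded: [1, 3, 3, 4, 3, 1, 0, 4]


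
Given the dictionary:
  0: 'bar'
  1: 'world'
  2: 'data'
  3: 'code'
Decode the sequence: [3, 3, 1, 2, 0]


Look up each index in the dictionary:
  3 -> 'code'
  3 -> 'code'
  1 -> 'world'
  2 -> 'data'
  0 -> 'bar'

Decoded: "code code world data bar"


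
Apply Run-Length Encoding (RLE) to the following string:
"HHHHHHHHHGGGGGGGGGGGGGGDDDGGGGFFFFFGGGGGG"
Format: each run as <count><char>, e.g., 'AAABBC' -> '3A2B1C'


Scanning runs left to right:
  i=0: run of 'H' x 9 -> '9H'
  i=9: run of 'G' x 14 -> '14G'
  i=23: run of 'D' x 3 -> '3D'
  i=26: run of 'G' x 4 -> '4G'
  i=30: run of 'F' x 5 -> '5F'
  i=35: run of 'G' x 6 -> '6G'

RLE = 9H14G3D4G5F6G


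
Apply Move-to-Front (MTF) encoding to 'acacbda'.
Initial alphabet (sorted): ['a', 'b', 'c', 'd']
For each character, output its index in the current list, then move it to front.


MTF encoding:
'a': index 0 in ['a', 'b', 'c', 'd'] -> ['a', 'b', 'c', 'd']
'c': index 2 in ['a', 'b', 'c', 'd'] -> ['c', 'a', 'b', 'd']
'a': index 1 in ['c', 'a', 'b', 'd'] -> ['a', 'c', 'b', 'd']
'c': index 1 in ['a', 'c', 'b', 'd'] -> ['c', 'a', 'b', 'd']
'b': index 2 in ['c', 'a', 'b', 'd'] -> ['b', 'c', 'a', 'd']
'd': index 3 in ['b', 'c', 'a', 'd'] -> ['d', 'b', 'c', 'a']
'a': index 3 in ['d', 'b', 'c', 'a'] -> ['a', 'd', 'b', 'c']


Output: [0, 2, 1, 1, 2, 3, 3]


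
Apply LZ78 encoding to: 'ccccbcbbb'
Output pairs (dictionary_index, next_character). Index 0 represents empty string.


LZ78 encoding steps:
Dictionary: {0: ''}
Step 1: w='' (idx 0), next='c' -> output (0, 'c'), add 'c' as idx 1
Step 2: w='c' (idx 1), next='c' -> output (1, 'c'), add 'cc' as idx 2
Step 3: w='c' (idx 1), next='b' -> output (1, 'b'), add 'cb' as idx 3
Step 4: w='cb' (idx 3), next='b' -> output (3, 'b'), add 'cbb' as idx 4
Step 5: w='' (idx 0), next='b' -> output (0, 'b'), add 'b' as idx 5


Encoded: [(0, 'c'), (1, 'c'), (1, 'b'), (3, 'b'), (0, 'b')]


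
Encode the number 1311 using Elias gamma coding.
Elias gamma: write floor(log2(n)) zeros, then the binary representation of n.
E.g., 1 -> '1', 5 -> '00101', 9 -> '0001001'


num_bits = floor(log2(1311)) + 1 = 11
leading_zeros = num_bits - 1 = 10
binary(1311) = 10100011111

Elias gamma(1311) = '0000000000' + '10100011111' = 000000000010100011111 (21 bits)


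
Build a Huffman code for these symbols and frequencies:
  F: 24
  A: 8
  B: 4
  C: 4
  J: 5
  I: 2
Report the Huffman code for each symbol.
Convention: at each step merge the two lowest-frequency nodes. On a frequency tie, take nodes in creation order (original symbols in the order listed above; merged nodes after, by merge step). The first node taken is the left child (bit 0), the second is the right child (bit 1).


Huffman tree construction:
Step 1: Merge I(2) + B(4) = 6
Step 2: Merge C(4) + J(5) = 9
Step 3: Merge (I+B)(6) + A(8) = 14
Step 4: Merge (C+J)(9) + ((I+B)+A)(14) = 23
Step 5: Merge ((C+J)+((I+B)+A))(23) + F(24) = 47
Read each symbol's code off the tree from the root (left child = 0, right child = 1).

Codes:
  F: 1 (length 1)
  A: 011 (length 3)
  B: 0101 (length 4)
  C: 000 (length 3)
  J: 001 (length 3)
  I: 0100 (length 4)
Average code length: 99/47 = 2.1064 bits/symbol


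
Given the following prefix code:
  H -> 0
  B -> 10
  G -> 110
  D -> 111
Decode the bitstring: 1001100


Decoding step by step:
Bits 10 -> B
Bits 0 -> H
Bits 110 -> G
Bits 0 -> H


Decoded message: BHGH


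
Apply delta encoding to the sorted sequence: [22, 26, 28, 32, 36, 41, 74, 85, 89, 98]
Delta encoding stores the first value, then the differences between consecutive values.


First value: 22
Deltas:
  26 - 22 = 4
  28 - 26 = 2
  32 - 28 = 4
  36 - 32 = 4
  41 - 36 = 5
  74 - 41 = 33
  85 - 74 = 11
  89 - 85 = 4
  98 - 89 = 9


Delta encoded: [22, 4, 2, 4, 4, 5, 33, 11, 4, 9]


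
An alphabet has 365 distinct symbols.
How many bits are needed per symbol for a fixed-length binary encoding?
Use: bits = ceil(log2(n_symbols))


log2(365) = 8.5118
Bracket: 2^8 = 256 < 365 <= 2^9 = 512
So ceil(log2(365)) = 9

bits = ceil(log2(365)) = ceil(8.5118) = 9 bits


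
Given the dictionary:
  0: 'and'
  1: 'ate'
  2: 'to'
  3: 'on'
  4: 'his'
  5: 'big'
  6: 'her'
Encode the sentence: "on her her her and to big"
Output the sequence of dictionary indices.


Look up each word in the dictionary:
  'on' -> 3
  'her' -> 6
  'her' -> 6
  'her' -> 6
  'and' -> 0
  'to' -> 2
  'big' -> 5

Encoded: [3, 6, 6, 6, 0, 2, 5]


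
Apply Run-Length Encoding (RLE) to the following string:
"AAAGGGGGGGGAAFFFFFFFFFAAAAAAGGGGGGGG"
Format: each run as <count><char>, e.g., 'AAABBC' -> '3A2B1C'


Scanning runs left to right:
  i=0: run of 'A' x 3 -> '3A'
  i=3: run of 'G' x 8 -> '8G'
  i=11: run of 'A' x 2 -> '2A'
  i=13: run of 'F' x 9 -> '9F'
  i=22: run of 'A' x 6 -> '6A'
  i=28: run of 'G' x 8 -> '8G'

RLE = 3A8G2A9F6A8G


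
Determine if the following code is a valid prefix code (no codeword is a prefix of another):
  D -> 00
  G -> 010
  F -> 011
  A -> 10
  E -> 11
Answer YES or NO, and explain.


Checking each pair (does one codeword prefix another?):
  D='00' vs G='010': no prefix
  D='00' vs F='011': no prefix
  D='00' vs A='10': no prefix
  D='00' vs E='11': no prefix
  G='010' vs D='00': no prefix
  G='010' vs F='011': no prefix
  G='010' vs A='10': no prefix
  G='010' vs E='11': no prefix
  F='011' vs D='00': no prefix
  F='011' vs G='010': no prefix
  F='011' vs A='10': no prefix
  F='011' vs E='11': no prefix
  A='10' vs D='00': no prefix
  A='10' vs G='010': no prefix
  A='10' vs F='011': no prefix
  A='10' vs E='11': no prefix
  E='11' vs D='00': no prefix
  E='11' vs G='010': no prefix
  E='11' vs F='011': no prefix
  E='11' vs A='10': no prefix
No violation found over all pairs.

YES -- this is a valid prefix code. No codeword is a prefix of any other codeword.


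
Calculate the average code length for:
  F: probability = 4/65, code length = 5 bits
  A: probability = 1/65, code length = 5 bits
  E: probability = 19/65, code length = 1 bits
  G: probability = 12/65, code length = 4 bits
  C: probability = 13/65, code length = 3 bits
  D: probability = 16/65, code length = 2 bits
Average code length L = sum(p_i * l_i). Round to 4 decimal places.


Weighted contributions p_i * l_i:
  F: (4/65) * 5 = 20/65
  A: (1/65) * 5 = 5/65
  E: (19/65) * 1 = 19/65
  G: (12/65) * 4 = 48/65
  C: (13/65) * 3 = 39/65
  D: (16/65) * 2 = 32/65
Sum = (20 + 5 + 19 + 48 + 39 + 32)/65 = 163/65

L = 163/65 = 2.5077 bits/symbol


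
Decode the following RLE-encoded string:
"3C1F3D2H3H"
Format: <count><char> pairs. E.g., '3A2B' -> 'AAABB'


Expanding each <count><char> pair:
  3C -> 'CCC'
  1F -> 'F'
  3D -> 'DDD'
  2H -> 'HH'
  3H -> 'HHH'

Decoded = CCCFDDDHHHHH


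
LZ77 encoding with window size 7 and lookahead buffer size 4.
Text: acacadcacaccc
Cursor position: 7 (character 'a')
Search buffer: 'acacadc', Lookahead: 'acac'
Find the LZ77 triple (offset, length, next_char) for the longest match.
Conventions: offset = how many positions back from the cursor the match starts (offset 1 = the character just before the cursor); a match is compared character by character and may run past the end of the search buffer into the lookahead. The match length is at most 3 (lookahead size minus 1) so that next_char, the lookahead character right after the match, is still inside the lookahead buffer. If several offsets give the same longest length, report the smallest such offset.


Try each offset into the search buffer:
  offset=1 (pos 6, char 'c'): match length 0
  offset=2 (pos 5, char 'd'): match length 0
  offset=3 (pos 4, char 'a'): match length 1
  offset=4 (pos 3, char 'c'): match length 0
  offset=5 (pos 2, char 'a'): match length 3
  offset=6 (pos 1, char 'c'): match length 0
  offset=7 (pos 0, char 'a'): match length 3
Longest match has length 3, found at offsets 5, 7; take the smallest, offset 5.
next_char = character at position 7 + 3 = 10 -> 'c'

Best match: offset=5, length=3 (matching 'aca' starting at position 2)
LZ77 triple: (5, 3, 'c')


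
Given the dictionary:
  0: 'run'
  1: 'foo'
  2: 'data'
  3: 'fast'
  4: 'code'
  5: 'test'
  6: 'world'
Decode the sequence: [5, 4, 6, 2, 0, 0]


Look up each index in the dictionary:
  5 -> 'test'
  4 -> 'code'
  6 -> 'world'
  2 -> 'data'
  0 -> 'run'
  0 -> 'run'

Decoded: "test code world data run run"


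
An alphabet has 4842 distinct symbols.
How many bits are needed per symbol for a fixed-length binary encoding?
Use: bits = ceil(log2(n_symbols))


log2(4842) = 12.2414
Bracket: 2^12 = 4096 < 4842 <= 2^13 = 8192
So ceil(log2(4842)) = 13

bits = ceil(log2(4842)) = ceil(12.2414) = 13 bits


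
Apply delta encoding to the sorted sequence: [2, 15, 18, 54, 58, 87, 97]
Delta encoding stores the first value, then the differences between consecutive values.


First value: 2
Deltas:
  15 - 2 = 13
  18 - 15 = 3
  54 - 18 = 36
  58 - 54 = 4
  87 - 58 = 29
  97 - 87 = 10


Delta encoded: [2, 13, 3, 36, 4, 29, 10]


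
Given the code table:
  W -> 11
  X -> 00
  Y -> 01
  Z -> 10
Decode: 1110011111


Decoding:
11 -> W
10 -> Z
01 -> Y
11 -> W
11 -> W


Result: WZYWW


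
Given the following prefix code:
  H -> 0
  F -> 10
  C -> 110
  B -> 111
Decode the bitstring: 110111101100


Decoding step by step:
Bits 110 -> C
Bits 111 -> B
Bits 10 -> F
Bits 110 -> C
Bits 0 -> H


Decoded message: CBFCH


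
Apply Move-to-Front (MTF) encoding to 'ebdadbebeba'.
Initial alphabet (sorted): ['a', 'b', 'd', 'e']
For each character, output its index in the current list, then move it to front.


MTF encoding:
'e': index 3 in ['a', 'b', 'd', 'e'] -> ['e', 'a', 'b', 'd']
'b': index 2 in ['e', 'a', 'b', 'd'] -> ['b', 'e', 'a', 'd']
'd': index 3 in ['b', 'e', 'a', 'd'] -> ['d', 'b', 'e', 'a']
'a': index 3 in ['d', 'b', 'e', 'a'] -> ['a', 'd', 'b', 'e']
'd': index 1 in ['a', 'd', 'b', 'e'] -> ['d', 'a', 'b', 'e']
'b': index 2 in ['d', 'a', 'b', 'e'] -> ['b', 'd', 'a', 'e']
'e': index 3 in ['b', 'd', 'a', 'e'] -> ['e', 'b', 'd', 'a']
'b': index 1 in ['e', 'b', 'd', 'a'] -> ['b', 'e', 'd', 'a']
'e': index 1 in ['b', 'e', 'd', 'a'] -> ['e', 'b', 'd', 'a']
'b': index 1 in ['e', 'b', 'd', 'a'] -> ['b', 'e', 'd', 'a']
'a': index 3 in ['b', 'e', 'd', 'a'] -> ['a', 'b', 'e', 'd']


Output: [3, 2, 3, 3, 1, 2, 3, 1, 1, 1, 3]


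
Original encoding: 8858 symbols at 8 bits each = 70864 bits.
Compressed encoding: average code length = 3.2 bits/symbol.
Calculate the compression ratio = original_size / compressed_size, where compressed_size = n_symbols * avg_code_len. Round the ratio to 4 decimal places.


original_size = n_symbols * orig_bits = 8858 * 8 = 70864 bits
compressed_size = n_symbols * avg_code_len = 8858 * 3.2 = 28345.6 bits
ratio = original_size / compressed_size = 70864 / 28345.6 = 2.5

Compression ratio = 2.5


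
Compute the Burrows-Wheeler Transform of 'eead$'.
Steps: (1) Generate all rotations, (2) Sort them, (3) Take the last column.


Rotations (sorted):
  0: $eead -> last char: d
  1: ad$ee -> last char: e
  2: d$eea -> last char: a
  3: ead$e -> last char: e
  4: eead$ -> last char: $


BWT = deae$


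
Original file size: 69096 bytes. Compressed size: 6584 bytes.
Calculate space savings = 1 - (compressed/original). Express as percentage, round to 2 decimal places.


ratio = compressed/original = 6584/69096 = 0.095288
savings = 1 - ratio = 1 - 0.095288 = 0.904712
as a percentage: 0.904712 * 100 = 90.47%

Space savings = 1 - 6584/69096 = 90.47%


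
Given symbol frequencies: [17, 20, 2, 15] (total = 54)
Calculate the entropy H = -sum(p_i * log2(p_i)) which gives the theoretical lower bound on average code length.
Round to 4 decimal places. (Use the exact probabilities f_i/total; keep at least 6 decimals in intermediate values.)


Per-symbol terms -p_i * log2(p_i) with p_i = f_i/54:
  p = 17/54 = 0.314815: log2(p) = -1.667425, -p*log2(p) = 0.524930
  p = 20/54 = 0.370370: log2(p) = -1.432959, -p*log2(p) = 0.530726
  p = 2/54 = 0.037037: log2(p) = -4.754888, -p*log2(p) = 0.176107
  p = 15/54 = 0.277778: log2(p) = -1.847997, -p*log2(p) = 0.513332
H = 0.524930 + 0.530726 + 0.176107 + 0.513332 = 1.745095

H = 1.7451 bits/symbol


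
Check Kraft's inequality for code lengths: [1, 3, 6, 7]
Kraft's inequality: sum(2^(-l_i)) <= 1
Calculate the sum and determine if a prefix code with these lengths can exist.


Sum = 2^(-1) + 2^(-3) + 2^(-6) + 2^(-7)
    = 0.5 + 0.125 + 0.015625 + 0.0078125
    = 83/128 = 0.6484375
Since 0.6484375 <= 1, Kraft's inequality IS satisfied.
A prefix code with these lengths CAN exist.

Kraft sum = 0.6484375. Satisfied.


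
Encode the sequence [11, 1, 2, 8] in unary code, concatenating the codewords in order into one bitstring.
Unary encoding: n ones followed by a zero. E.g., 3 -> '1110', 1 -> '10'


Encode each number as n ones followed by a terminating 0:
  11 -> 111111111110 (12 bits)
  1 -> 10 (2 bits)
  2 -> 110 (3 bits)
  8 -> 111111110 (9 bits)
Total length = 12 + 2 + 3 + 9 = 26 bits.

Unary([11, 1, 2, 8]) = 11111111111010110111111110 (26 bits)


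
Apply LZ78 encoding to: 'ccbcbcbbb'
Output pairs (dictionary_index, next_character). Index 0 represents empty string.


LZ78 encoding steps:
Dictionary: {0: ''}
Step 1: w='' (idx 0), next='c' -> output (0, 'c'), add 'c' as idx 1
Step 2: w='c' (idx 1), next='b' -> output (1, 'b'), add 'cb' as idx 2
Step 3: w='cb' (idx 2), next='c' -> output (2, 'c'), add 'cbc' as idx 3
Step 4: w='' (idx 0), next='b' -> output (0, 'b'), add 'b' as idx 4
Step 5: w='b' (idx 4), next='b' -> output (4, 'b'), add 'bb' as idx 5


Encoded: [(0, 'c'), (1, 'b'), (2, 'c'), (0, 'b'), (4, 'b')]


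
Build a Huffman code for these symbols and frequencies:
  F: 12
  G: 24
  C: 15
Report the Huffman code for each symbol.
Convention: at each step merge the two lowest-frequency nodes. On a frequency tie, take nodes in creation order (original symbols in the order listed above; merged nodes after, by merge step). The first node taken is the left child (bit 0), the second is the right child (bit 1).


Huffman tree construction:
Step 1: Merge F(12) + C(15) = 27
Step 2: Merge G(24) + (F+C)(27) = 51
Read each symbol's code off the tree from the root (left child = 0, right child = 1).

Codes:
  F: 10 (length 2)
  G: 0 (length 1)
  C: 11 (length 2)
Average code length: 78/51 = 1.5294 bits/symbol


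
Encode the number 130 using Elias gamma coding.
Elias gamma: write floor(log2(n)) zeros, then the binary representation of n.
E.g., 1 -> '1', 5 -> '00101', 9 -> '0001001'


num_bits = floor(log2(130)) + 1 = 8
leading_zeros = num_bits - 1 = 7
binary(130) = 10000010

Elias gamma(130) = '0000000' + '10000010' = 000000010000010 (15 bits)


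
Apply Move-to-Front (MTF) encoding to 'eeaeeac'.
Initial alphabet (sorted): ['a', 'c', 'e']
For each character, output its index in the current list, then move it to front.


MTF encoding:
'e': index 2 in ['a', 'c', 'e'] -> ['e', 'a', 'c']
'e': index 0 in ['e', 'a', 'c'] -> ['e', 'a', 'c']
'a': index 1 in ['e', 'a', 'c'] -> ['a', 'e', 'c']
'e': index 1 in ['a', 'e', 'c'] -> ['e', 'a', 'c']
'e': index 0 in ['e', 'a', 'c'] -> ['e', 'a', 'c']
'a': index 1 in ['e', 'a', 'c'] -> ['a', 'e', 'c']
'c': index 2 in ['a', 'e', 'c'] -> ['c', 'a', 'e']


Output: [2, 0, 1, 1, 0, 1, 2]


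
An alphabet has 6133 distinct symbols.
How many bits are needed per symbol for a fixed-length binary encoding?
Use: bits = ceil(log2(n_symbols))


log2(6133) = 12.5824
Bracket: 2^12 = 4096 < 6133 <= 2^13 = 8192
So ceil(log2(6133)) = 13

bits = ceil(log2(6133)) = ceil(12.5824) = 13 bits


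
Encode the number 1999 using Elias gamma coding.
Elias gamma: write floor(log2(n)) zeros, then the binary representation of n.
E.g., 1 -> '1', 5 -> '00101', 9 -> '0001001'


num_bits = floor(log2(1999)) + 1 = 11
leading_zeros = num_bits - 1 = 10
binary(1999) = 11111001111

Elias gamma(1999) = '0000000000' + '11111001111' = 000000000011111001111 (21 bits)


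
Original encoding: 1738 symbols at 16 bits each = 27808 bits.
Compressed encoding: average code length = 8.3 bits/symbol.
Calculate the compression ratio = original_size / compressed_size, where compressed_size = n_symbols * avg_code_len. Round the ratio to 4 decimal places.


original_size = n_symbols * orig_bits = 1738 * 16 = 27808 bits
compressed_size = n_symbols * avg_code_len = 1738 * 8.3 = 14425.4 bits
ratio = original_size / compressed_size = 27808 / 14425.4 = 1.9277

Compression ratio = 1.9277


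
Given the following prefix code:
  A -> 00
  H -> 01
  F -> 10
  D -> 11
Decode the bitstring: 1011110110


Decoding step by step:
Bits 10 -> F
Bits 11 -> D
Bits 11 -> D
Bits 01 -> H
Bits 10 -> F


Decoded message: FDDHF


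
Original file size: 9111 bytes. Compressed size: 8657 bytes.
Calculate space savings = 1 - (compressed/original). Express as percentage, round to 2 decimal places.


ratio = compressed/original = 8657/9111 = 0.95017
savings = 1 - ratio = 1 - 0.95017 = 0.04983
as a percentage: 0.04983 * 100 = 4.98%

Space savings = 1 - 8657/9111 = 4.98%


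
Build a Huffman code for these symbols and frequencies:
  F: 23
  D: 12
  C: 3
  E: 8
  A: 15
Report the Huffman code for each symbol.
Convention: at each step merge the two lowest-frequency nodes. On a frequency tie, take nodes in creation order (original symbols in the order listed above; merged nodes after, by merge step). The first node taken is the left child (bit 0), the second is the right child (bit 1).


Huffman tree construction:
Step 1: Merge C(3) + E(8) = 11
Step 2: Merge (C+E)(11) + D(12) = 23
Step 3: Merge A(15) + F(23) = 38
Step 4: Merge ((C+E)+D)(23) + (A+F)(38) = 61
Read each symbol's code off the tree from the root (left child = 0, right child = 1).

Codes:
  F: 11 (length 2)
  D: 01 (length 2)
  C: 000 (length 3)
  E: 001 (length 3)
  A: 10 (length 2)
Average code length: 133/61 = 2.1803 bits/symbol


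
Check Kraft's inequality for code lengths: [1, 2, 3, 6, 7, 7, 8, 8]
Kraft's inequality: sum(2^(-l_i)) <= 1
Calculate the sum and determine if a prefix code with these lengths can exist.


Sum = 2^(-1) + 2^(-2) + 2^(-3) + 2^(-6) + 2^(-7) + 2^(-7) + 2^(-8) + 2^(-8)
    = 0.5 + 0.25 + 0.125 + 0.015625 + 0.0078125 + 0.0078125 + 0.00390625 + 0.00390625
    = 234/256 = 0.9140625
Since 0.9140625 <= 1, Kraft's inequality IS satisfied.
A prefix code with these lengths CAN exist.

Kraft sum = 0.9140625. Satisfied.


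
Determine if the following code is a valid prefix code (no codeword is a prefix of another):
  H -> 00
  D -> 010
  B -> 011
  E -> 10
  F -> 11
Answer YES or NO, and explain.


Checking each pair (does one codeword prefix another?):
  H='00' vs D='010': no prefix
  H='00' vs B='011': no prefix
  H='00' vs E='10': no prefix
  H='00' vs F='11': no prefix
  D='010' vs H='00': no prefix
  D='010' vs B='011': no prefix
  D='010' vs E='10': no prefix
  D='010' vs F='11': no prefix
  B='011' vs H='00': no prefix
  B='011' vs D='010': no prefix
  B='011' vs E='10': no prefix
  B='011' vs F='11': no prefix
  E='10' vs H='00': no prefix
  E='10' vs D='010': no prefix
  E='10' vs B='011': no prefix
  E='10' vs F='11': no prefix
  F='11' vs H='00': no prefix
  F='11' vs D='010': no prefix
  F='11' vs B='011': no prefix
  F='11' vs E='10': no prefix
No violation found over all pairs.

YES -- this is a valid prefix code. No codeword is a prefix of any other codeword.


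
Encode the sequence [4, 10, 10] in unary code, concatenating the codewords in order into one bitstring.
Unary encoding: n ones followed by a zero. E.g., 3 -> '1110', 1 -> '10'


Encode each number as n ones followed by a terminating 0:
  4 -> 11110 (5 bits)
  10 -> 11111111110 (11 bits)
  10 -> 11111111110 (11 bits)
Total length = 5 + 11 + 11 = 27 bits.

Unary([4, 10, 10]) = 111101111111111011111111110 (27 bits)


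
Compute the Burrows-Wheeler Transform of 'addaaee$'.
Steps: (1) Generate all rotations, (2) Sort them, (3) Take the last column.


Rotations (sorted):
  0: $addaaee -> last char: e
  1: aaee$add -> last char: d
  2: addaaee$ -> last char: $
  3: aee$adda -> last char: a
  4: daaee$ad -> last char: d
  5: ddaaee$a -> last char: a
  6: e$addaae -> last char: e
  7: ee$addaa -> last char: a


BWT = ed$adaea


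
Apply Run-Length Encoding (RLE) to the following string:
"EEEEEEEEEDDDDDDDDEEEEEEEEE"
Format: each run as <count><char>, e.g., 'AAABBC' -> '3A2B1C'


Scanning runs left to right:
  i=0: run of 'E' x 9 -> '9E'
  i=9: run of 'D' x 8 -> '8D'
  i=17: run of 'E' x 9 -> '9E'

RLE = 9E8D9E


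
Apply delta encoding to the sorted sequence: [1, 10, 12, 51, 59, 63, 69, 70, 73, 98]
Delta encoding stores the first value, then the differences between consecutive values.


First value: 1
Deltas:
  10 - 1 = 9
  12 - 10 = 2
  51 - 12 = 39
  59 - 51 = 8
  63 - 59 = 4
  69 - 63 = 6
  70 - 69 = 1
  73 - 70 = 3
  98 - 73 = 25


Delta encoded: [1, 9, 2, 39, 8, 4, 6, 1, 3, 25]


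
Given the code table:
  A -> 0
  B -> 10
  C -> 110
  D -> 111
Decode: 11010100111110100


Decoding:
110 -> C
10 -> B
10 -> B
0 -> A
111 -> D
110 -> C
10 -> B
0 -> A


Result: CBBADCBA


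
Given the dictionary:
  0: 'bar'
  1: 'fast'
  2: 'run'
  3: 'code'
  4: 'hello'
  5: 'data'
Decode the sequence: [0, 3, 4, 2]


Look up each index in the dictionary:
  0 -> 'bar'
  3 -> 'code'
  4 -> 'hello'
  2 -> 'run'

Decoded: "bar code hello run"


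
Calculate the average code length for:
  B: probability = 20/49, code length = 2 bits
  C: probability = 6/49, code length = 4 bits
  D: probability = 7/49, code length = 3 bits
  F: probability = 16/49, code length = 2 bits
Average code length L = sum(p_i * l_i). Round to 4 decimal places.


Weighted contributions p_i * l_i:
  B: (20/49) * 2 = 40/49
  C: (6/49) * 4 = 24/49
  D: (7/49) * 3 = 21/49
  F: (16/49) * 2 = 32/49
Sum = (40 + 24 + 21 + 32)/49 = 117/49

L = 117/49 = 2.3878 bits/symbol


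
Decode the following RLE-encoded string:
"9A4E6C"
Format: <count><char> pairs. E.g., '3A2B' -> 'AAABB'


Expanding each <count><char> pair:
  9A -> 'AAAAAAAAA'
  4E -> 'EEEE'
  6C -> 'CCCCCC'

Decoded = AAAAAAAAAEEEECCCCCC


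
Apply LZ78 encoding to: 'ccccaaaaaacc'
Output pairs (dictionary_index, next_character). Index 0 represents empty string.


LZ78 encoding steps:
Dictionary: {0: ''}
Step 1: w='' (idx 0), next='c' -> output (0, 'c'), add 'c' as idx 1
Step 2: w='c' (idx 1), next='c' -> output (1, 'c'), add 'cc' as idx 2
Step 3: w='c' (idx 1), next='a' -> output (1, 'a'), add 'ca' as idx 3
Step 4: w='' (idx 0), next='a' -> output (0, 'a'), add 'a' as idx 4
Step 5: w='a' (idx 4), next='a' -> output (4, 'a'), add 'aa' as idx 5
Step 6: w='aa' (idx 5), next='c' -> output (5, 'c'), add 'aac' as idx 6
Step 7: w='c' (idx 1), end of input -> output (1, '')


Encoded: [(0, 'c'), (1, 'c'), (1, 'a'), (0, 'a'), (4, 'a'), (5, 'c'), (1, '')]


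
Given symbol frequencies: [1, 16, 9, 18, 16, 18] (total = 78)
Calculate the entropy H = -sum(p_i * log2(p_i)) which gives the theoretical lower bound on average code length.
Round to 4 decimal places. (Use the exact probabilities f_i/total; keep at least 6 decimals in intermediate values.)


Per-symbol terms -p_i * log2(p_i) with p_i = f_i/78:
  p = 1/78 = 0.012821: log2(p) = -6.285402, -p*log2(p) = 0.080582
  p = 16/78 = 0.205128: log2(p) = -2.285402, -p*log2(p) = 0.468800
  p = 9/78 = 0.115385: log2(p) = -3.115477, -p*log2(p) = 0.359478
  p = 18/78 = 0.230769: log2(p) = -2.115477, -p*log2(p) = 0.488187
  p = 16/78 = 0.205128: log2(p) = -2.285402, -p*log2(p) = 0.468800
  p = 18/78 = 0.230769: log2(p) = -2.115477, -p*log2(p) = 0.488187
H = 0.080582 + 0.468800 + 0.359478 + 0.488187 + 0.468800 + 0.488187 = 2.354034

H = 2.354 bits/symbol


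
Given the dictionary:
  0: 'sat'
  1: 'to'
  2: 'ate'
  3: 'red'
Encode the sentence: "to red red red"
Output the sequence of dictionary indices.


Look up each word in the dictionary:
  'to' -> 1
  'red' -> 3
  'red' -> 3
  'red' -> 3

Encoded: [1, 3, 3, 3]


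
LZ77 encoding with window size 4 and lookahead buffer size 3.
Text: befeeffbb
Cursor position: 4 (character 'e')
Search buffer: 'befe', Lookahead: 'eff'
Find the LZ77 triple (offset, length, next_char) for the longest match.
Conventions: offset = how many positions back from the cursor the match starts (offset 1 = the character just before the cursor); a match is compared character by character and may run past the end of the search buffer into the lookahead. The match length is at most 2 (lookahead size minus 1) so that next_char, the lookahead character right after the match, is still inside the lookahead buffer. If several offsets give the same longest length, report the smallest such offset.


Try each offset into the search buffer:
  offset=1 (pos 3, char 'e'): match length 1
  offset=2 (pos 2, char 'f'): match length 0
  offset=3 (pos 1, char 'e'): match length 2
  offset=4 (pos 0, char 'b'): match length 0
Longest match has length 2 at offset 3.
next_char = character at position 4 + 2 = 6 -> 'f'

Best match: offset=3, length=2 (matching 'ef' starting at position 1)
LZ77 triple: (3, 2, 'f')


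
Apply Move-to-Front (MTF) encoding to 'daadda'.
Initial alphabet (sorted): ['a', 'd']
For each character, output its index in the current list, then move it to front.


MTF encoding:
'd': index 1 in ['a', 'd'] -> ['d', 'a']
'a': index 1 in ['d', 'a'] -> ['a', 'd']
'a': index 0 in ['a', 'd'] -> ['a', 'd']
'd': index 1 in ['a', 'd'] -> ['d', 'a']
'd': index 0 in ['d', 'a'] -> ['d', 'a']
'a': index 1 in ['d', 'a'] -> ['a', 'd']


Output: [1, 1, 0, 1, 0, 1]


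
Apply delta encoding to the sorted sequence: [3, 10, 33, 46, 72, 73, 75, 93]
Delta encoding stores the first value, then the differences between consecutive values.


First value: 3
Deltas:
  10 - 3 = 7
  33 - 10 = 23
  46 - 33 = 13
  72 - 46 = 26
  73 - 72 = 1
  75 - 73 = 2
  93 - 75 = 18


Delta encoded: [3, 7, 23, 13, 26, 1, 2, 18]


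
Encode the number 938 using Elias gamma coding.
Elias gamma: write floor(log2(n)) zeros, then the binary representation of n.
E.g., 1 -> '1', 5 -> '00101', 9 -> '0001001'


num_bits = floor(log2(938)) + 1 = 10
leading_zeros = num_bits - 1 = 9
binary(938) = 1110101010

Elias gamma(938) = '000000000' + '1110101010' = 0000000001110101010 (19 bits)


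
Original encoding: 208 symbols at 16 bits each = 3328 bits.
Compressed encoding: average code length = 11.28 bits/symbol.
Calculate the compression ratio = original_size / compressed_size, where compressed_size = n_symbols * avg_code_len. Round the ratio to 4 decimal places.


original_size = n_symbols * orig_bits = 208 * 16 = 3328 bits
compressed_size = n_symbols * avg_code_len = 208 * 11.28 = 2346.24 bits
ratio = original_size / compressed_size = 3328 / 2346.24 = 1.4184

Compression ratio = 1.4184


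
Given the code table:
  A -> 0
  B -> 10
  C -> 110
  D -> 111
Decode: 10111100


Decoding:
10 -> B
111 -> D
10 -> B
0 -> A


Result: BDBA


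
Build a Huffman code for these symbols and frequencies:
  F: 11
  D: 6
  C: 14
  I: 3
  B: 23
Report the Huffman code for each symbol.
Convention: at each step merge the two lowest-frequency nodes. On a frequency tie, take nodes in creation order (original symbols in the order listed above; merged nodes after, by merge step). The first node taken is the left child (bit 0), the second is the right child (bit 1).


Huffman tree construction:
Step 1: Merge I(3) + D(6) = 9
Step 2: Merge (I+D)(9) + F(11) = 20
Step 3: Merge C(14) + ((I+D)+F)(20) = 34
Step 4: Merge B(23) + (C+((I+D)+F))(34) = 57
Read each symbol's code off the tree from the root (left child = 0, right child = 1).

Codes:
  F: 111 (length 3)
  D: 1101 (length 4)
  C: 10 (length 2)
  I: 1100 (length 4)
  B: 0 (length 1)
Average code length: 120/57 = 2.1053 bits/symbol


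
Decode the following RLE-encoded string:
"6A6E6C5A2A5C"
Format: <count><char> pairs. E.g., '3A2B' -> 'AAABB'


Expanding each <count><char> pair:
  6A -> 'AAAAAA'
  6E -> 'EEEEEE'
  6C -> 'CCCCCC'
  5A -> 'AAAAA'
  2A -> 'AA'
  5C -> 'CCCCC'

Decoded = AAAAAAEEEEEECCCCCCAAAAAAACCCCC


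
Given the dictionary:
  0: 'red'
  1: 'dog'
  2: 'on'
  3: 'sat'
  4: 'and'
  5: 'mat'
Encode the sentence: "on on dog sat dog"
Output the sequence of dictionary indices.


Look up each word in the dictionary:
  'on' -> 2
  'on' -> 2
  'dog' -> 1
  'sat' -> 3
  'dog' -> 1

Encoded: [2, 2, 1, 3, 1]


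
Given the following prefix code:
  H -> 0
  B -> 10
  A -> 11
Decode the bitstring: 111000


Decoding step by step:
Bits 11 -> A
Bits 10 -> B
Bits 0 -> H
Bits 0 -> H


Decoded message: ABHH


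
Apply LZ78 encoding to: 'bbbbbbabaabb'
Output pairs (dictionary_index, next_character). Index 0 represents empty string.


LZ78 encoding steps:
Dictionary: {0: ''}
Step 1: w='' (idx 0), next='b' -> output (0, 'b'), add 'b' as idx 1
Step 2: w='b' (idx 1), next='b' -> output (1, 'b'), add 'bb' as idx 2
Step 3: w='bb' (idx 2), next='b' -> output (2, 'b'), add 'bbb' as idx 3
Step 4: w='' (idx 0), next='a' -> output (0, 'a'), add 'a' as idx 4
Step 5: w='b' (idx 1), next='a' -> output (1, 'a'), add 'ba' as idx 5
Step 6: w='a' (idx 4), next='b' -> output (4, 'b'), add 'ab' as idx 6
Step 7: w='b' (idx 1), end of input -> output (1, '')


Encoded: [(0, 'b'), (1, 'b'), (2, 'b'), (0, 'a'), (1, 'a'), (4, 'b'), (1, '')]


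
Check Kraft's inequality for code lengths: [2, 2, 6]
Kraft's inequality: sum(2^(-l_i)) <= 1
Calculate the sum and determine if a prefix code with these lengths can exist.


Sum = 2^(-2) + 2^(-2) + 2^(-6)
    = 0.25 + 0.25 + 0.015625
    = 33/64 = 0.515625
Since 0.515625 <= 1, Kraft's inequality IS satisfied.
A prefix code with these lengths CAN exist.

Kraft sum = 0.515625. Satisfied.


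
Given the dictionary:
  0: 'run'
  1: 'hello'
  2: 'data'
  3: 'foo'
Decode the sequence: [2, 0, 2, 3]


Look up each index in the dictionary:
  2 -> 'data'
  0 -> 'run'
  2 -> 'data'
  3 -> 'foo'

Decoded: "data run data foo"


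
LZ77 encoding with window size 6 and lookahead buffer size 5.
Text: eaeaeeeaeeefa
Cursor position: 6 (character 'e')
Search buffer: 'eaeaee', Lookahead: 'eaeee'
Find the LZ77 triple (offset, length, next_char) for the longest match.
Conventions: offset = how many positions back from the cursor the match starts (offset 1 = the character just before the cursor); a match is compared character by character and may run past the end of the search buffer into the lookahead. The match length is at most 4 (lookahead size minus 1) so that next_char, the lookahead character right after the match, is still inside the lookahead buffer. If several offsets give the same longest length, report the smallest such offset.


Try each offset into the search buffer:
  offset=1 (pos 5, char 'e'): match length 1
  offset=2 (pos 4, char 'e'): match length 1
  offset=3 (pos 3, char 'a'): match length 0
  offset=4 (pos 2, char 'e'): match length 4
  offset=5 (pos 1, char 'a'): match length 0
  offset=6 (pos 0, char 'e'): match length 3
Longest match has length 4 at offset 4.
next_char = character at position 6 + 4 = 10 -> 'e'

Best match: offset=4, length=4 (matching 'eaee' starting at position 2)
LZ77 triple: (4, 4, 'e')


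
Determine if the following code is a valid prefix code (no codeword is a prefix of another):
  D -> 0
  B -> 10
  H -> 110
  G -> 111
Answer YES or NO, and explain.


Checking each pair (does one codeword prefix another?):
  D='0' vs B='10': no prefix
  D='0' vs H='110': no prefix
  D='0' vs G='111': no prefix
  B='10' vs D='0': no prefix
  B='10' vs H='110': no prefix
  B='10' vs G='111': no prefix
  H='110' vs D='0': no prefix
  H='110' vs B='10': no prefix
  H='110' vs G='111': no prefix
  G='111' vs D='0': no prefix
  G='111' vs B='10': no prefix
  G='111' vs H='110': no prefix
No violation found over all pairs.

YES -- this is a valid prefix code. No codeword is a prefix of any other codeword.


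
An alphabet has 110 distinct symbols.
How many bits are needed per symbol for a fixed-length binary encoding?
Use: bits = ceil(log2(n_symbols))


log2(110) = 6.7814
Bracket: 2^6 = 64 < 110 <= 2^7 = 128
So ceil(log2(110)) = 7

bits = ceil(log2(110)) = ceil(6.7814) = 7 bits


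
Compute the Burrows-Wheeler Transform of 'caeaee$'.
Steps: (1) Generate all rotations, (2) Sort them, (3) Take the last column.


Rotations (sorted):
  0: $caeaee -> last char: e
  1: aeaee$c -> last char: c
  2: aee$cae -> last char: e
  3: caeaee$ -> last char: $
  4: e$caeae -> last char: e
  5: eaee$ca -> last char: a
  6: ee$caea -> last char: a


BWT = ece$eaa


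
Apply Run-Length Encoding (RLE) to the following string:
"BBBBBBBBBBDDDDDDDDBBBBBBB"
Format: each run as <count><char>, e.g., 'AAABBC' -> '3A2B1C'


Scanning runs left to right:
  i=0: run of 'B' x 10 -> '10B'
  i=10: run of 'D' x 8 -> '8D'
  i=18: run of 'B' x 7 -> '7B'

RLE = 10B8D7B


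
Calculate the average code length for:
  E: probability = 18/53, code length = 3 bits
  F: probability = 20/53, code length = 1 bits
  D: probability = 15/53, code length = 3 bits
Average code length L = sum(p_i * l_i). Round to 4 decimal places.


Weighted contributions p_i * l_i:
  E: (18/53) * 3 = 54/53
  F: (20/53) * 1 = 20/53
  D: (15/53) * 3 = 45/53
Sum = (54 + 20 + 45)/53 = 119/53

L = 119/53 = 2.2453 bits/symbol


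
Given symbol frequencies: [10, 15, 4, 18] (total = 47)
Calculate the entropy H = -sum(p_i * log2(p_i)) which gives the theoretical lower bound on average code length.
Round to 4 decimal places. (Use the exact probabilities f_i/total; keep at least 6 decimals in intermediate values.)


Per-symbol terms -p_i * log2(p_i) with p_i = f_i/47:
  p = 10/47 = 0.212766: log2(p) = -2.232661, -p*log2(p) = 0.475034
  p = 15/47 = 0.319149: log2(p) = -1.647698, -p*log2(p) = 0.525861
  p = 4/47 = 0.085106: log2(p) = -3.554589, -p*log2(p) = 0.302518
  p = 18/47 = 0.382979: log2(p) = -1.384664, -p*log2(p) = 0.530297
H = 0.475034 + 0.525861 + 0.302518 + 0.530297 = 1.833710

H = 1.8337 bits/symbol


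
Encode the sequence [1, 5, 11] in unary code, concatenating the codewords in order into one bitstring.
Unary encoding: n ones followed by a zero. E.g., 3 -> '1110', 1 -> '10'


Encode each number as n ones followed by a terminating 0:
  1 -> 10 (2 bits)
  5 -> 111110 (6 bits)
  11 -> 111111111110 (12 bits)
Total length = 2 + 6 + 12 = 20 bits.

Unary([1, 5, 11]) = 10111110111111111110 (20 bits)


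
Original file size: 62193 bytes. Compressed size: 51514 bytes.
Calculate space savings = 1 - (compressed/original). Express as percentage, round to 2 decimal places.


ratio = compressed/original = 51514/62193 = 0.828293
savings = 1 - ratio = 1 - 0.828293 = 0.171707
as a percentage: 0.171707 * 100 = 17.17%

Space savings = 1 - 51514/62193 = 17.17%
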